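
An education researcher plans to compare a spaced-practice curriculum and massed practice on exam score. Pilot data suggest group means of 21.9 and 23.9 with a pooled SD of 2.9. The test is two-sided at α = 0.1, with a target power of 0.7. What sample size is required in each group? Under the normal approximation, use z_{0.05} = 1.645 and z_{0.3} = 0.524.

n = 20 per group

Cohen's d = |M₁ − M₂| / SD_pooled = |21.9 − 23.9| / 2.9 = 2.0 / 2.9 = 0.690.
For two independent groups with equal n: n = 2·((z_{α/2} + z_β) / d)².
z_{α/2} + z_β = 1.645 + 0.524 = 2.169.
n = 2 × (2.169 / 0.690)² = 2 × 3.143² = 2 × 9.88 = 19.8.
Round up to the next whole participant.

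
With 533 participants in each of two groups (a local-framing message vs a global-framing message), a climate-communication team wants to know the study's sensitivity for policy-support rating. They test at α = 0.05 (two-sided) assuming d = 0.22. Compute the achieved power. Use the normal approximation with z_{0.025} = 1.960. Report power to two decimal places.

power ≈ 0.95

For two equal groups, power = Φ(d·√(n/2) − z_{α/2}).
d·√(n/2) = 0.22 × √(533/2) = 0.22 × 16.325 = 3.591.
z_β = 3.591 − 1.960 = 1.631.
Power = Φ(1.631) = 0.949.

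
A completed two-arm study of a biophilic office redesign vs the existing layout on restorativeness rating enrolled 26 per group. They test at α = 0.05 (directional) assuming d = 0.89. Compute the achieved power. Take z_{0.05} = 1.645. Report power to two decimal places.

For two equal groups, power = Φ(d·√(n/2) − z_{α}).
d·√(n/2) = 0.89 × √(26/2) = 0.89 × 3.606 = 3.209.
z_β = 3.209 − 1.645 = 1.564.
Power = Φ(1.564) = 0.941.

power ≈ 0.94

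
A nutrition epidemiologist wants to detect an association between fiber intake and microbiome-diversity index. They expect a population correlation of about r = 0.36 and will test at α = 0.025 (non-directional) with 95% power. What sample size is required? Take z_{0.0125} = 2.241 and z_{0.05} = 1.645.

Fisher's z: C = ½·ln((1+r)/(1−r)) = ½·ln(2.1250) = 0.3769.
n = ((z_{α/2} + z_β)/C)² + 3.
(2.241 + 1.645) / 0.3769 = 3.886 / 0.3769 = 10.310.
n = 10.310² + 3 = 106.30 + 3 = 109.3.
Round up.

n = 110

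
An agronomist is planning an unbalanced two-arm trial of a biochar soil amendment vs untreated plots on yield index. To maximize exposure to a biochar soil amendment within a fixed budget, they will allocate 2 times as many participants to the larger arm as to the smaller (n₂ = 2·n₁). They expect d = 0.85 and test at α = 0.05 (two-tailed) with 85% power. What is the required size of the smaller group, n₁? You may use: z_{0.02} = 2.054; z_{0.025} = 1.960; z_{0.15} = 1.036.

n₁ = 19

With allocation ratio k = n₂/n₁ = 2, Var(x̄₁−x̄₂) = σ²(1/n₁ + 1/(k·n₁)) = σ²·(k+1)/(k·n₁).
So n₁ = (1 + 1/k)·((z_{α/2} + z_β)/d)² = 1.500 × (2.996/0.85)².
n₁ = 1.500 × 12.42 = 18.6.
Round up: n₁ = 19, giving n₂ = 2 × 19 = 38.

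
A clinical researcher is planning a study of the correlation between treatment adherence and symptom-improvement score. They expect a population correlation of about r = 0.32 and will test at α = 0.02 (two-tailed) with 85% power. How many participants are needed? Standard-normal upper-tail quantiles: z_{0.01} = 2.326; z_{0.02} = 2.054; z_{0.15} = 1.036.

Fisher's z: C = ½·ln((1+r)/(1−r)) = ½·ln(1.9412) = 0.3316.
n = ((z_{α/2} + z_β)/C)² + 3.
(2.326 + 1.036) / 0.3316 = 3.362 / 0.3316 = 10.139.
n = 10.139² + 3 = 102.79 + 3 = 105.8.
Round up.

n = 106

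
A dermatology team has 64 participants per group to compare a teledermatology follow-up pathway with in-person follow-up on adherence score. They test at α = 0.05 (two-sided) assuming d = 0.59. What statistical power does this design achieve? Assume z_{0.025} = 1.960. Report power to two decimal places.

For two equal groups, power = Φ(d·√(n/2) − z_{α/2}).
d·√(n/2) = 0.59 × √(64/2) = 0.59 × 5.657 = 3.338.
z_β = 3.338 − 1.960 = 1.378.
Power = Φ(1.378) = 0.916.

power ≈ 0.92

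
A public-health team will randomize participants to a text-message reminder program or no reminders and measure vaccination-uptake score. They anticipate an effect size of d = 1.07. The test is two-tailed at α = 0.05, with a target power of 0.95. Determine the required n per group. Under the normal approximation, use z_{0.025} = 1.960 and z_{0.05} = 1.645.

n = 23 per group

For two independent groups with equal n: n = 2·((z_{α/2} + z_β) / d)².
z_{α/2} + z_β = 1.960 + 1.645 = 3.605.
n = 2 × (3.605 / 1.07)² = 2 × 3.369² = 2 × 11.35 = 22.7.
Round up to the next whole participant.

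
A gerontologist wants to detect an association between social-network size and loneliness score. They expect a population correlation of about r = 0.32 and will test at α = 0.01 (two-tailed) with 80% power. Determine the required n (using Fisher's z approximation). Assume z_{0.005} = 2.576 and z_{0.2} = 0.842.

n = 110

Fisher's z: C = ½·ln((1+r)/(1−r)) = ½·ln(1.9412) = 0.3316.
n = ((z_{α/2} + z_β)/C)² + 3.
(2.576 + 0.842) / 0.3316 = 3.418 / 0.3316 = 10.308.
n = 10.308² + 3 = 106.25 + 3 = 109.2.
Round up.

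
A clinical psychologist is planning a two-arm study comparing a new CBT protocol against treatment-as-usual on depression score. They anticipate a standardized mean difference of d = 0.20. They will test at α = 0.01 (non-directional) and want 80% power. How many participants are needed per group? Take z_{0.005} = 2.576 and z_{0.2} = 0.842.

n = 585 per group

For two independent groups with equal n: n = 2·((z_{α/2} + z_β) / d)².
z_{α/2} + z_β = 2.576 + 0.842 = 3.418.
n = 2 × (3.418 / 0.20)² = 2 × 17.090² = 2 × 292.07 = 584.1.
Round up to the next whole participant.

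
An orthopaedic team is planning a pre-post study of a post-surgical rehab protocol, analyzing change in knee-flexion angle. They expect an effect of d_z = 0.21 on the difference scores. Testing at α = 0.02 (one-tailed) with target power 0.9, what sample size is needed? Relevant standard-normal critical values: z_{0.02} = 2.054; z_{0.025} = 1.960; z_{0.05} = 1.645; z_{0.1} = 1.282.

n = 253 pairs

For a paired (one-sample on differences) test: n = ((z_{α} + z_β) / d)².
z_{α} + z_β = 2.054 + 1.282 = 3.336.
n = (3.336 / 0.21)² = 15.886² = 252.36.
Round up.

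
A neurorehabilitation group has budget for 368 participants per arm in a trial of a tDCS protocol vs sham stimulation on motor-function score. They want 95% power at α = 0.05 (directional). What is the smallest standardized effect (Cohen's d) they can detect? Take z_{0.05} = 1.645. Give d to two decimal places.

For two independent groups of n = 368 each: d_min = (z_{α} + z_β)·√(2/n).
z-sum = 1.645 + 1.645 = 3.290.
d_min = 3.290 × √(2/368) = 3.290 × 0.0737 = 0.243.

d_min ≈ 0.24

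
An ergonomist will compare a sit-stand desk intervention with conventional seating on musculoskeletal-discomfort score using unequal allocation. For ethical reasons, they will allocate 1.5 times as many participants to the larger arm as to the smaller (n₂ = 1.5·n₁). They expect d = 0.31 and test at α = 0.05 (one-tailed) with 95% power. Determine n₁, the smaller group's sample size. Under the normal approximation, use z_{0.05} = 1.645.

n₁ = 188

With allocation ratio k = n₂/n₁ = 1.5, Var(x̄₁−x̄₂) = σ²(1/n₁ + 1/(k·n₁)) = σ²·(k+1)/(k·n₁).
So n₁ = (1 + 1/k)·((z_{α} + z_β)/d)² = 1.667 × (3.290/0.31)².
n₁ = 1.667 × 112.63 = 187.7.
Round up: n₁ = 188, giving n₂ = 1.5 × 188 = 282.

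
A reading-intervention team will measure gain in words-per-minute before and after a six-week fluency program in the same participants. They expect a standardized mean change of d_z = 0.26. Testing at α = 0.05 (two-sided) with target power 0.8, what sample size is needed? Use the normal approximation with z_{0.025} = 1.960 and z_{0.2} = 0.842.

For a paired (one-sample on differences) test: n = ((z_{α/2} + z_β) / d)².
z_{α/2} + z_β = 1.960 + 0.842 = 2.802.
n = (2.802 / 0.26)² = 10.777² = 116.14.
Round up.

n = 117 pairs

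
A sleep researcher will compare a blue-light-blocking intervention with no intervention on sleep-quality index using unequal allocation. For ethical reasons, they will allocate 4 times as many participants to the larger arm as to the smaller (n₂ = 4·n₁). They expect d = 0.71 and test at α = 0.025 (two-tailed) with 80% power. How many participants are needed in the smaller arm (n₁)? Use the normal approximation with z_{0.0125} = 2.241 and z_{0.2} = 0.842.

With allocation ratio k = n₂/n₁ = 4, Var(x̄₁−x̄₂) = σ²(1/n₁ + 1/(k·n₁)) = σ²·(k+1)/(k·n₁).
So n₁ = (1 + 1/k)·((z_{α/2} + z_β)/d)² = 1.250 × (3.083/0.71)².
n₁ = 1.250 × 18.86 = 23.6.
Round up: n₁ = 24, giving n₂ = 4 × 24 = 96.

n₁ = 24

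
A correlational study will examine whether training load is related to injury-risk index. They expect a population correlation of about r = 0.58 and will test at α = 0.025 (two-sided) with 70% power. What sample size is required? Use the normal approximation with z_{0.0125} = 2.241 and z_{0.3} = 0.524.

n = 21

Fisher's z: C = ½·ln((1+r)/(1−r)) = ½·ln(3.7619) = 0.6625.
n = ((z_{α/2} + z_β)/C)² + 3.
(2.241 + 0.524) / 0.6625 = 2.765 / 0.6625 = 4.174.
n = 4.174² + 3 = 17.42 + 3 = 20.4.
Round up.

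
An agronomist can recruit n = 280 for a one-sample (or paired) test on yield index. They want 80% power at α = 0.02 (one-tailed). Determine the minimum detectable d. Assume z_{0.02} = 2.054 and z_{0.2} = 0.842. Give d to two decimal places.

d_min ≈ 0.17

For a single sample (or paired design) of n = 280: d_min = (z_{α} + z_β)/√n.
z-sum = 2.054 + 0.842 = 2.896.
d_min = 2.896 / √280 = 2.896 / 16.733 = 0.173.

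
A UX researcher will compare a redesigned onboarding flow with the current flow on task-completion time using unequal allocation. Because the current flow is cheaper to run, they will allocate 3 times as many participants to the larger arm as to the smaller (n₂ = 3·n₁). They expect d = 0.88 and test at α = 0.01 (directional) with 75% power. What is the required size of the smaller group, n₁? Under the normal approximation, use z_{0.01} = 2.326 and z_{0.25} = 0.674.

n₁ = 16

With allocation ratio k = n₂/n₁ = 3, Var(x̄₁−x̄₂) = σ²(1/n₁ + 1/(k·n₁)) = σ²·(k+1)/(k·n₁).
So n₁ = (1 + 1/k)·((z_{α} + z_β)/d)² = 1.333 × (3.000/0.88)².
n₁ = 1.333 × 11.62 = 15.5.
Round up: n₁ = 16, giving n₂ = 3 × 16 = 48.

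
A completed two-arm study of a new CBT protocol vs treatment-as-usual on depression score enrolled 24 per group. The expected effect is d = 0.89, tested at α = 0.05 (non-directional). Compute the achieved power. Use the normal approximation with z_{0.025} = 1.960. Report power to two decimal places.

power ≈ 0.87

For two equal groups, power = Φ(d·√(n/2) − z_{α/2}).
d·√(n/2) = 0.89 × √(24/2) = 0.89 × 3.464 = 3.083.
z_β = 3.083 − 1.960 = 1.123.
Power = Φ(1.123) = 0.869.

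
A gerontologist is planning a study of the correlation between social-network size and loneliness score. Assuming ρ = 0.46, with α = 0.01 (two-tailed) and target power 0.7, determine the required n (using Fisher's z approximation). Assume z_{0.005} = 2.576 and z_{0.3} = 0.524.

n = 42

Fisher's z: C = ½·ln((1+r)/(1−r)) = ½·ln(2.7037) = 0.4973.
n = ((z_{α/2} + z_β)/C)² + 3.
(2.576 + 0.524) / 0.4973 = 3.100 / 0.4973 = 6.234.
n = 6.234² + 3 = 38.86 + 3 = 41.9.
Round up.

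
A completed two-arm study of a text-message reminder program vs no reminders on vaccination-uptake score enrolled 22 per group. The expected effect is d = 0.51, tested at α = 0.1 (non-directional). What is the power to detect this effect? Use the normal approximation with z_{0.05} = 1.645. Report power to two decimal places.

power ≈ 0.52

For two equal groups, power = Φ(d·√(n/2) − z_{α/2}).
d·√(n/2) = 0.51 × √(22/2) = 0.51 × 3.317 = 1.691.
z_β = 1.691 − 1.645 = 0.046.
Power = Φ(0.046) = 0.519.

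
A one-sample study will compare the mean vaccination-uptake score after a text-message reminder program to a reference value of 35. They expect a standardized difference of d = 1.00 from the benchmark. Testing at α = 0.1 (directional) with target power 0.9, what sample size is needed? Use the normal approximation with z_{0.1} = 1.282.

For a one-sample test: n = ((z_{α} + z_β) / d)².
z_{α} + z_β = 1.282 + 1.282 = 2.564.
n = (2.564 / 1.00)² = 2.564² = 6.57.
Round up.

n = 7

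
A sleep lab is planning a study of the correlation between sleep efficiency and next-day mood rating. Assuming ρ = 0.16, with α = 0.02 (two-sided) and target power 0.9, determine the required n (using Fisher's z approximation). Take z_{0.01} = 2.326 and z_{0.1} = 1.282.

n = 503

Fisher's z: C = ½·ln((1+r)/(1−r)) = ½·ln(1.3810) = 0.1614.
n = ((z_{α/2} + z_β)/C)² + 3.
(2.326 + 1.282) / 0.1614 = 3.608 / 0.1614 = 22.354.
n = 22.354² + 3 = 499.72 + 3 = 502.7.
Round up.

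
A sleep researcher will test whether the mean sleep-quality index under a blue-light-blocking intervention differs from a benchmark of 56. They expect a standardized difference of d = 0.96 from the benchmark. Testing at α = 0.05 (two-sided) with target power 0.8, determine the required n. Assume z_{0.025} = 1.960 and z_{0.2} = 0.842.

n = 9

For a one-sample test: n = ((z_{α/2} + z_β) / d)².
z_{α/2} + z_β = 1.960 + 0.842 = 2.802.
n = (2.802 / 0.96)² = 2.919² = 8.52.
Round up.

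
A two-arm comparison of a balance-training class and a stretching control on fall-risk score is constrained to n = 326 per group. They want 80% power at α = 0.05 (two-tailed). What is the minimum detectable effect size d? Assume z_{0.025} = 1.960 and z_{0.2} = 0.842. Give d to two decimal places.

d_min ≈ 0.22

For two independent groups of n = 326 each: d_min = (z_{α/2} + z_β)·√(2/n).
z-sum = 1.960 + 0.842 = 2.802.
d_min = 2.802 × √(2/326) = 2.802 × 0.0783 = 0.219.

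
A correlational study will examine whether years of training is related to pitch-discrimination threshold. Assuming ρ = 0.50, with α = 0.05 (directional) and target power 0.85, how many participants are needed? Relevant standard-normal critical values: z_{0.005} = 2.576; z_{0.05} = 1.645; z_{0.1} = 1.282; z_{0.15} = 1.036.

Fisher's z: C = ½·ln((1+r)/(1−r)) = ½·ln(3.0000) = 0.5493.
n = ((z_{α} + z_β)/C)² + 3.
(1.645 + 1.036) / 0.5493 = 2.681 / 0.5493 = 4.881.
n = 4.881² + 3 = 23.82 + 3 = 26.8.
Round up.

n = 27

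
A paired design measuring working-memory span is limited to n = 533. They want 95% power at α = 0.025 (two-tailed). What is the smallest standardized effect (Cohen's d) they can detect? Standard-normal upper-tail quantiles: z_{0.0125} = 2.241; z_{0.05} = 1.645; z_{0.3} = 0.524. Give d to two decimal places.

For a single sample (or paired design) of n = 533: d_min = (z_{α/2} + z_β)/√n.
z-sum = 2.241 + 1.645 = 3.886.
d_min = 3.886 / √533 = 3.886 / 23.087 = 0.168.

d_min ≈ 0.17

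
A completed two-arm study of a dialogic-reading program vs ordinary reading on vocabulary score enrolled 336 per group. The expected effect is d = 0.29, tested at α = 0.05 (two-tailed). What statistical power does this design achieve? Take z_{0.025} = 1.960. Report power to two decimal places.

power ≈ 0.96

For two equal groups, power = Φ(d·√(n/2) − z_{α/2}).
d·√(n/2) = 0.29 × √(336/2) = 0.29 × 12.961 = 3.759.
z_β = 3.759 − 1.960 = 1.799.
Power = Φ(1.799) = 0.964.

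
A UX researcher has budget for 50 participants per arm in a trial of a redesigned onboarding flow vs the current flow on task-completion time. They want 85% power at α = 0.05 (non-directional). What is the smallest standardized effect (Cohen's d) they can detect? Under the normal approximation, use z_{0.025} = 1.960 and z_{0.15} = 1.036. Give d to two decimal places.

d_min ≈ 0.60

For two independent groups of n = 50 each: d_min = (z_{α/2} + z_β)·√(2/n).
z-sum = 1.960 + 1.036 = 2.996.
d_min = 2.996 × √(2/50) = 2.996 × 0.2000 = 0.599.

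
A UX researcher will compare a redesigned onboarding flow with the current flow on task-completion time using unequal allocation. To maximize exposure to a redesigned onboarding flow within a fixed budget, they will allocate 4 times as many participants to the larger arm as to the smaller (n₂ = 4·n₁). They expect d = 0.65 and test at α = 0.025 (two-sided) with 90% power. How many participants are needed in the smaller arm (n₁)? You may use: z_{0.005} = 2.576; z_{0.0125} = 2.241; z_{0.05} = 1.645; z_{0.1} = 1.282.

n₁ = 37

With allocation ratio k = n₂/n₁ = 4, Var(x̄₁−x̄₂) = σ²(1/n₁ + 1/(k·n₁)) = σ²·(k+1)/(k·n₁).
So n₁ = (1 + 1/k)·((z_{α/2} + z_β)/d)² = 1.250 × (3.523/0.65)².
n₁ = 1.250 × 29.38 = 36.7.
Round up: n₁ = 37, giving n₂ = 4 × 37 = 148.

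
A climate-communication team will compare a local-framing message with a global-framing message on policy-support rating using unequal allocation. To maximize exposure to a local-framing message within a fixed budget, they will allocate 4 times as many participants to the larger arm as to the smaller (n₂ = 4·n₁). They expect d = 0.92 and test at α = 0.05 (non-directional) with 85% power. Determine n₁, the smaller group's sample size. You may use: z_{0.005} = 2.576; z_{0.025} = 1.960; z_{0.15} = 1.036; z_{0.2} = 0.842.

With allocation ratio k = n₂/n₁ = 4, Var(x̄₁−x̄₂) = σ²(1/n₁ + 1/(k·n₁)) = σ²·(k+1)/(k·n₁).
So n₁ = (1 + 1/k)·((z_{α/2} + z_β)/d)² = 1.250 × (2.996/0.92)².
n₁ = 1.250 × 10.60 = 13.3.
Round up: n₁ = 14, giving n₂ = 4 × 14 = 56.

n₁ = 14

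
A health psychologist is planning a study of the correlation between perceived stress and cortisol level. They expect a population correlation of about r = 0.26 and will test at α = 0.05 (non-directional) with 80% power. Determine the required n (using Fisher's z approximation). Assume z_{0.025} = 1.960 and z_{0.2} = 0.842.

n = 114

Fisher's z: C = ½·ln((1+r)/(1−r)) = ½·ln(1.7027) = 0.2661.
n = ((z_{α/2} + z_β)/C)² + 3.
(1.960 + 0.842) / 0.2661 = 2.802 / 0.2661 = 10.530.
n = 10.530² + 3 = 110.88 + 3 = 113.9.
Round up.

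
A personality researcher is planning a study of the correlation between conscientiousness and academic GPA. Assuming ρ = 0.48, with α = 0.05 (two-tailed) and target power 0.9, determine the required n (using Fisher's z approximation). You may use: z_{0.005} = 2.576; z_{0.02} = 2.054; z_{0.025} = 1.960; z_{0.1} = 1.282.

Fisher's z: C = ½·ln((1+r)/(1−r)) = ½·ln(2.8462) = 0.5230.
n = ((z_{α/2} + z_β)/C)² + 3.
(1.960 + 1.282) / 0.5230 = 3.242 / 0.5230 = 6.199.
n = 6.199² + 3 = 38.43 + 3 = 41.4.
Round up.

n = 42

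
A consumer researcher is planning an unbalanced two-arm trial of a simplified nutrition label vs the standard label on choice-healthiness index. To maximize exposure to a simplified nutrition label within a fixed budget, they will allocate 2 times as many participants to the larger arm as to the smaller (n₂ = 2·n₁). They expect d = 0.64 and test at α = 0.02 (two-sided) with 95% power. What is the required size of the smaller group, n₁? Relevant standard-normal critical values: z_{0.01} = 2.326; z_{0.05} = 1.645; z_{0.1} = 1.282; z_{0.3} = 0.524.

n₁ = 58

With allocation ratio k = n₂/n₁ = 2, Var(x̄₁−x̄₂) = σ²(1/n₁ + 1/(k·n₁)) = σ²·(k+1)/(k·n₁).
So n₁ = (1 + 1/k)·((z_{α/2} + z_β)/d)² = 1.500 × (3.971/0.64)².
n₁ = 1.500 × 38.50 = 57.7.
Round up: n₁ = 58, giving n₂ = 2 × 58 = 116.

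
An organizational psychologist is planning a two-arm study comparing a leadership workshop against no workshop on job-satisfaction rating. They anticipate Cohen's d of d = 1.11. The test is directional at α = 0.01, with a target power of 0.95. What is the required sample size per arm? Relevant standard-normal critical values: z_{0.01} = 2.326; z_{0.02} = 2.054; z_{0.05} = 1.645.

n = 26 per group

For two independent groups with equal n: n = 2·((z_{α} + z_β) / d)².
z_{α} + z_β = 2.326 + 1.645 = 3.971.
n = 2 × (3.971 / 1.11)² = 2 × 3.577² = 2 × 12.80 = 25.6.
Round up to the next whole participant.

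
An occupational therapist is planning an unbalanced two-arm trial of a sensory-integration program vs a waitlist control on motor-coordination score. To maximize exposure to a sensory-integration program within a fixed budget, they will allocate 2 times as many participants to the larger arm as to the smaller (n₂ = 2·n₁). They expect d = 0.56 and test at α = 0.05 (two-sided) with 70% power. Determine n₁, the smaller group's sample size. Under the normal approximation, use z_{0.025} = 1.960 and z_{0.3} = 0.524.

With allocation ratio k = n₂/n₁ = 2, Var(x̄₁−x̄₂) = σ²(1/n₁ + 1/(k·n₁)) = σ²·(k+1)/(k·n₁).
So n₁ = (1 + 1/k)·((z_{α/2} + z_β)/d)² = 1.500 × (2.484/0.56)².
n₁ = 1.500 × 19.68 = 29.5.
Round up: n₁ = 30, giving n₂ = 2 × 30 = 60.

n₁ = 30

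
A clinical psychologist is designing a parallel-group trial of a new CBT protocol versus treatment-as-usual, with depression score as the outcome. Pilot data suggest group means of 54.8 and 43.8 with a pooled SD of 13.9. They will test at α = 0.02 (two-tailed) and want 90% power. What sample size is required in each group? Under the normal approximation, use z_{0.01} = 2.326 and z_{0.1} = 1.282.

n = 42 per group

Cohen's d = |M₁ − M₂| / SD_pooled = |54.8 − 43.8| / 13.9 = 11.0 / 13.9 = 0.791.
For two independent groups with equal n: n = 2·((z_{α/2} + z_β) / d)².
z_{α/2} + z_β = 2.326 + 1.282 = 3.608.
n = 2 × (3.608 / 0.791)² = 2 × 4.561² = 2 × 20.81 = 41.6.
Round up to the next whole participant.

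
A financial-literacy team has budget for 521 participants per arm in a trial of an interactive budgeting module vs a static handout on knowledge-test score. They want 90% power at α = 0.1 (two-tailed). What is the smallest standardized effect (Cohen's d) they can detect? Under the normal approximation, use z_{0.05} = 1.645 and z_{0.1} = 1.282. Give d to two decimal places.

For two independent groups of n = 521 each: d_min = (z_{α/2} + z_β)·√(2/n).
z-sum = 1.645 + 1.282 = 2.927.
d_min = 2.927 × √(2/521) = 2.927 × 0.0620 = 0.181.

d_min ≈ 0.18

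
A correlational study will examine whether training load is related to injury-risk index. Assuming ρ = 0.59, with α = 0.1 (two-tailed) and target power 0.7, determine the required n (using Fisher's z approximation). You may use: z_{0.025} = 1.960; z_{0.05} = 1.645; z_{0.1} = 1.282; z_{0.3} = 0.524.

Fisher's z: C = ½·ln((1+r)/(1−r)) = ½·ln(3.8780) = 0.6777.
n = ((z_{α/2} + z_β)/C)² + 3.
(1.645 + 0.524) / 0.6777 = 2.169 / 0.6777 = 3.201.
n = 3.201² + 3 = 10.24 + 3 = 13.2.
Round up.

n = 14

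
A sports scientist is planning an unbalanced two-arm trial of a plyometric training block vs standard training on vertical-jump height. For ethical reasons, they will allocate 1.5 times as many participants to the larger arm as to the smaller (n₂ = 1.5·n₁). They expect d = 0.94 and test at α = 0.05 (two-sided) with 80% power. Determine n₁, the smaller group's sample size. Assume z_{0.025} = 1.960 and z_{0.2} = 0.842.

With allocation ratio k = n₂/n₁ = 1.5, Var(x̄₁−x̄₂) = σ²(1/n₁ + 1/(k·n₁)) = σ²·(k+1)/(k·n₁).
So n₁ = (1 + 1/k)·((z_{α/2} + z_β)/d)² = 1.667 × (2.802/0.94)².
n₁ = 1.667 × 8.89 = 14.8.
Round up: n₁ = 15, giving n₂ = ⌈1.5 × 15⌉ = ⌈22.5⌉ = 23.

n₁ = 15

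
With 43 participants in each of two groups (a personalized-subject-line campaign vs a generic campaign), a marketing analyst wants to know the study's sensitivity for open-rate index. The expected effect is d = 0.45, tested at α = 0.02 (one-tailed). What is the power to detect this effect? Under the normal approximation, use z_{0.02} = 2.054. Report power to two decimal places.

power ≈ 0.51

For two equal groups, power = Φ(d·√(n/2) − z_{α}).
d·√(n/2) = 0.45 × √(43/2) = 0.45 × 4.637 = 2.087.
z_β = 2.087 − 2.054 = 0.033.
Power = Φ(0.033) = 0.513.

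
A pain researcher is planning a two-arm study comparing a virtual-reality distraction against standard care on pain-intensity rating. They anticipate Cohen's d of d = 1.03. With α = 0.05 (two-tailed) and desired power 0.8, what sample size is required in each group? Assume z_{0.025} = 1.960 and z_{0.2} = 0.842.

For two independent groups with equal n: n = 2·((z_{α/2} + z_β) / d)².
z_{α/2} + z_β = 1.960 + 0.842 = 2.802.
n = 2 × (2.802 / 1.03)² = 2 × 2.720² = 2 × 7.40 = 14.8.
Round up to the next whole participant.

n = 15 per group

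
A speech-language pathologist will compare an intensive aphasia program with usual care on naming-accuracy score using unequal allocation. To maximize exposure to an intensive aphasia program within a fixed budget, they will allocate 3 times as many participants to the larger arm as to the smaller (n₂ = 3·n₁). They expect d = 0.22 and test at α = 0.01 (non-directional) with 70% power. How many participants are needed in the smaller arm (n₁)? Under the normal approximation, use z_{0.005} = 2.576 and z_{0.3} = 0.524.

With allocation ratio k = n₂/n₁ = 3, Var(x̄₁−x̄₂) = σ²(1/n₁ + 1/(k·n₁)) = σ²·(k+1)/(k·n₁).
So n₁ = (1 + 1/k)·((z_{α/2} + z_β)/d)² = 1.333 × (3.100/0.22)².
n₁ = 1.333 × 198.55 = 264.7.
Round up: n₁ = 265, giving n₂ = 3 × 265 = 795.

n₁ = 265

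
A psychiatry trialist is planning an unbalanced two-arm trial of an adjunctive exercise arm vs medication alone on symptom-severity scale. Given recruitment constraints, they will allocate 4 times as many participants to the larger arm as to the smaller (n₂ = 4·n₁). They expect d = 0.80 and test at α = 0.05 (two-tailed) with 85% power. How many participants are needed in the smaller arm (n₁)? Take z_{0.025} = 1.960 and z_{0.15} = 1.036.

With allocation ratio k = n₂/n₁ = 4, Var(x̄₁−x̄₂) = σ²(1/n₁ + 1/(k·n₁)) = σ²·(k+1)/(k·n₁).
So n₁ = (1 + 1/k)·((z_{α/2} + z_β)/d)² = 1.250 × (2.996/0.80)².
n₁ = 1.250 × 14.03 = 17.5.
Round up: n₁ = 18, giving n₂ = 4 × 18 = 72.

n₁ = 18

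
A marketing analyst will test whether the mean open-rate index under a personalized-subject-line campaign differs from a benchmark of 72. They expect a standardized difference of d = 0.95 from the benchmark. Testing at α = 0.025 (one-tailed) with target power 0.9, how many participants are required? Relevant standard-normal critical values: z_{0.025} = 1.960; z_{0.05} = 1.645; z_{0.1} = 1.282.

n = 12

For a one-sample test: n = ((z_{α} + z_β) / d)².
z_{α} + z_β = 1.960 + 1.282 = 3.242.
n = (3.242 / 0.95)² = 3.413² = 11.65.
Round up.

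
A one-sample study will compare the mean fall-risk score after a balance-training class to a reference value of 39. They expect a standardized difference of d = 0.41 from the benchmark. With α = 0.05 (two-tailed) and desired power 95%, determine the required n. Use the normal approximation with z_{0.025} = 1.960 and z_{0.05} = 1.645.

For a one-sample test: n = ((z_{α/2} + z_β) / d)².
z_{α/2} + z_β = 1.960 + 1.645 = 3.605.
n = (3.605 / 0.41)² = 8.793² = 77.31.
Round up.

n = 78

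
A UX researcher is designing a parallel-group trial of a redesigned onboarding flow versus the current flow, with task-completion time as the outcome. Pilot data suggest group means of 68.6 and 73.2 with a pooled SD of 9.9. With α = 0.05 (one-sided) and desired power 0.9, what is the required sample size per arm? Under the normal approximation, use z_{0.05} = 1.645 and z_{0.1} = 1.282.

Cohen's d = |M₁ − M₂| / SD_pooled = |68.6 − 73.2| / 9.9 = 4.6 / 9.9 = 0.465.
For two independent groups with equal n: n = 2·((z_{α} + z_β) / d)².
z_{α} + z_β = 1.645 + 1.282 = 2.927.
n = 2 × (2.927 / 0.465)² = 2 × 6.295² = 2 × 39.62 = 79.2.
Round up to the next whole participant.

n = 80 per group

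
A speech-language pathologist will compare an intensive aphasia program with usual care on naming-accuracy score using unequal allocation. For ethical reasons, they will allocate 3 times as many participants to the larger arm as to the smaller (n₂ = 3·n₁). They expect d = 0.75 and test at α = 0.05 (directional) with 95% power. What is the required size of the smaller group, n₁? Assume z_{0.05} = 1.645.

With allocation ratio k = n₂/n₁ = 3, Var(x̄₁−x̄₂) = σ²(1/n₁ + 1/(k·n₁)) = σ²·(k+1)/(k·n₁).
So n₁ = (1 + 1/k)·((z_{α} + z_β)/d)² = 1.333 × (3.290/0.75)².
n₁ = 1.333 × 19.24 = 25.7.
Round up: n₁ = 26, giving n₂ = 3 × 26 = 78.

n₁ = 26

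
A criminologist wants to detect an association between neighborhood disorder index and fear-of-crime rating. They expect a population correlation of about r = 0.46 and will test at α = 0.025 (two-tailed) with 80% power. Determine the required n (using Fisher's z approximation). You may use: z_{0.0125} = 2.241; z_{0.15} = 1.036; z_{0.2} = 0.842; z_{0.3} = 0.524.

Fisher's z: C = ½·ln((1+r)/(1−r)) = ½·ln(2.7037) = 0.4973.
n = ((z_{α/2} + z_β)/C)² + 3.
(2.241 + 0.842) / 0.4973 = 3.083 / 0.4973 = 6.199.
n = 6.199² + 3 = 38.43 + 3 = 41.4.
Round up.

n = 42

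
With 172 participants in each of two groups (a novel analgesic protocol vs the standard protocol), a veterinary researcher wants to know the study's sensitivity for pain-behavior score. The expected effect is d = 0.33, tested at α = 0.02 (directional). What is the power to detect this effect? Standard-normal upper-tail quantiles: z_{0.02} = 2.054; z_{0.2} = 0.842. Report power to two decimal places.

power ≈ 0.84

For two equal groups, power = Φ(d·√(n/2) − z_{α}).
d·√(n/2) = 0.33 × √(172/2) = 0.33 × 9.274 = 3.060.
z_β = 3.060 − 2.054 = 1.006.
Power = Φ(1.006) = 0.843.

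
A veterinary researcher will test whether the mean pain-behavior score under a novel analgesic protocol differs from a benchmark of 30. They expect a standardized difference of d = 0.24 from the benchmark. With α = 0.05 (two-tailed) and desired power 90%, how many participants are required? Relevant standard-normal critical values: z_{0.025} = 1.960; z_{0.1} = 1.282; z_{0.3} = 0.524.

n = 183

For a one-sample test: n = ((z_{α/2} + z_β) / d)².
z_{α/2} + z_β = 1.960 + 1.282 = 3.242.
n = (3.242 / 0.24)² = 13.508² = 182.48.
Round up.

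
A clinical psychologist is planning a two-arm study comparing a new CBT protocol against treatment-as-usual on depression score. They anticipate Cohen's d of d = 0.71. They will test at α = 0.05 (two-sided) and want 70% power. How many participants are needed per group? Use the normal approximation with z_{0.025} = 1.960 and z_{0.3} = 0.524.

n = 25 per group

For two independent groups with equal n: n = 2·((z_{α/2} + z_β) / d)².
z_{α/2} + z_β = 1.960 + 0.524 = 2.484.
n = 2 × (2.484 / 0.71)² = 2 × 3.499² = 2 × 12.24 = 24.5.
Round up to the next whole participant.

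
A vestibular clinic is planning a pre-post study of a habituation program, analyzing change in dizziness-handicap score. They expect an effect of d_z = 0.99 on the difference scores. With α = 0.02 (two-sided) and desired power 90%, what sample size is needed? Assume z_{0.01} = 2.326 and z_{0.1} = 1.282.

For a paired (one-sample on differences) test: n = ((z_{α/2} + z_β) / d)².
z_{α/2} + z_β = 2.326 + 1.282 = 3.608.
n = (3.608 / 0.99)² = 3.644² = 13.28.
Round up.

n = 14 pairs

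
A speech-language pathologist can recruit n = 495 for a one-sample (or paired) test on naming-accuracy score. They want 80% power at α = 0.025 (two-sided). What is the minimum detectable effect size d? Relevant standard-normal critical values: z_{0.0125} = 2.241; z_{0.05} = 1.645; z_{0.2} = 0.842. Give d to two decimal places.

For a single sample (or paired design) of n = 495: d_min = (z_{α/2} + z_β)/√n.
z-sum = 2.241 + 0.842 = 3.083.
d_min = 3.083 / √495 = 3.083 / 22.249 = 0.139.

d_min ≈ 0.14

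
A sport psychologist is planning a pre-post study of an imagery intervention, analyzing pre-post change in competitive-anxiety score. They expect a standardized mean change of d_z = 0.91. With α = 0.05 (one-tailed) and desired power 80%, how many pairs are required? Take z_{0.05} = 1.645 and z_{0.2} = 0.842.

For a paired (one-sample on differences) test: n = ((z_{α} + z_β) / d)².
z_{α} + z_β = 1.645 + 0.842 = 2.487.
n = (2.487 / 0.91)² = 2.733² = 7.47.
Round up.

n = 8 pairs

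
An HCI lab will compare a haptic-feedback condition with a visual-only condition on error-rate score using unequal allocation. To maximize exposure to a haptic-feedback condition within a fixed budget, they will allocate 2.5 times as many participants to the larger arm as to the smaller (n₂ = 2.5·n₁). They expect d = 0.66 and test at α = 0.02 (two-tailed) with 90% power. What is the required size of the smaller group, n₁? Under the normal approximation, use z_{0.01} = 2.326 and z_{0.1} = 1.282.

n₁ = 42

With allocation ratio k = n₂/n₁ = 2.5, Var(x̄₁−x̄₂) = σ²(1/n₁ + 1/(k·n₁)) = σ²·(k+1)/(k·n₁).
So n₁ = (1 + 1/k)·((z_{α/2} + z_β)/d)² = 1.400 × (3.608/0.66)².
n₁ = 1.400 × 29.88 = 41.8.
Round up: n₁ = 42, giving n₂ = 2.5 × 42 = 105.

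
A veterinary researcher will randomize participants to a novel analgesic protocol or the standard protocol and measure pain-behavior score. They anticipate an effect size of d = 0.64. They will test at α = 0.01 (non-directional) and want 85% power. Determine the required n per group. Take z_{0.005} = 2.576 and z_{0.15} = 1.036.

n = 64 per group

For two independent groups with equal n: n = 2·((z_{α/2} + z_β) / d)².
z_{α/2} + z_β = 2.576 + 1.036 = 3.612.
n = 2 × (3.612 / 0.64)² = 2 × 5.644² = 2 × 31.85 = 63.7.
Round up to the next whole participant.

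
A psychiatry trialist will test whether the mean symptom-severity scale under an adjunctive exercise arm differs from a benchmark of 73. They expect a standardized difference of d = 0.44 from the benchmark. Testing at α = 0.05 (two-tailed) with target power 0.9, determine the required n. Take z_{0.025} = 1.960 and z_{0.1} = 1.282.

n = 55

For a one-sample test: n = ((z_{α/2} + z_β) / d)².
z_{α/2} + z_β = 1.960 + 1.282 = 3.242.
n = (3.242 / 0.44)² = 7.368² = 54.29.
Round up.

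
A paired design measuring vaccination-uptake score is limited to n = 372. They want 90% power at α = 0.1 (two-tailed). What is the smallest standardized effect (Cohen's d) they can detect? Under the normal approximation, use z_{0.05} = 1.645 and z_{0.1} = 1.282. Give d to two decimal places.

For a single sample (or paired design) of n = 372: d_min = (z_{α/2} + z_β)/√n.
z-sum = 1.645 + 1.282 = 2.927.
d_min = 2.927 / √372 = 2.927 / 19.287 = 0.152.

d_min ≈ 0.15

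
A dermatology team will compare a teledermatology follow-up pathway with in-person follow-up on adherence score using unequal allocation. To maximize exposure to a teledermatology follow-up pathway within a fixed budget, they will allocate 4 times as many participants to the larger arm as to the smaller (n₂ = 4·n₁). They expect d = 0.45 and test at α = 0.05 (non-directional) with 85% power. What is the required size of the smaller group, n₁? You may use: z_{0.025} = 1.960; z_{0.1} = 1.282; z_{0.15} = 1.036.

With allocation ratio k = n₂/n₁ = 4, Var(x̄₁−x̄₂) = σ²(1/n₁ + 1/(k·n₁)) = σ²·(k+1)/(k·n₁).
So n₁ = (1 + 1/k)·((z_{α/2} + z_β)/d)² = 1.250 × (2.996/0.45)².
n₁ = 1.250 × 44.33 = 55.4.
Round up: n₁ = 56, giving n₂ = 4 × 56 = 224.

n₁ = 56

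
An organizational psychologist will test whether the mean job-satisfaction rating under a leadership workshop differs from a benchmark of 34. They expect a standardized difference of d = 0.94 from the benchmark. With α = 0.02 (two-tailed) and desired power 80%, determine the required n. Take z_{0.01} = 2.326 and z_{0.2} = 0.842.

For a one-sample test: n = ((z_{α/2} + z_β) / d)².
z_{α/2} + z_β = 2.326 + 0.842 = 3.168.
n = (3.168 / 0.94)² = 3.370² = 11.36.
Round up.

n = 12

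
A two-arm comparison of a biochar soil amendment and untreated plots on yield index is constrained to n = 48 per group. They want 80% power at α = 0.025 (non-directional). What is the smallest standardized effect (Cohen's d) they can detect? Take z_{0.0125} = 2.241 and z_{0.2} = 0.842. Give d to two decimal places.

d_min ≈ 0.63

For two independent groups of n = 48 each: d_min = (z_{α/2} + z_β)·√(2/n).
z-sum = 2.241 + 0.842 = 3.083.
d_min = 3.083 × √(2/48) = 3.083 × 0.2041 = 0.629.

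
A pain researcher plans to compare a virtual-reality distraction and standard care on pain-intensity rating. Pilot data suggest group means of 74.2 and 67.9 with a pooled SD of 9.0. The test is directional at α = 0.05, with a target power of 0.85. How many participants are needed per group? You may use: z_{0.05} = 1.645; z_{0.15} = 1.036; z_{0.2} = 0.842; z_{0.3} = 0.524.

Cohen's d = |M₁ − M₂| / SD_pooled = |74.2 − 67.9| / 9.0 = 6.3 / 9.0 = 0.700.
For two independent groups with equal n: n = 2·((z_{α} + z_β) / d)².
z_{α} + z_β = 1.645 + 1.036 = 2.681.
n = 2 × (2.681 / 0.700)² = 2 × 3.830² = 2 × 14.67 = 29.3.
Round up to the next whole participant.

n = 30 per group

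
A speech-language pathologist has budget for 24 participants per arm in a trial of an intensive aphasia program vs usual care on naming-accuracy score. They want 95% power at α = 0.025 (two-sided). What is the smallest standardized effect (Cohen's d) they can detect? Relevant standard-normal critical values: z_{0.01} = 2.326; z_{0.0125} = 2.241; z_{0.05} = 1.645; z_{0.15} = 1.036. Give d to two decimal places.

d_min ≈ 1.12

For two independent groups of n = 24 each: d_min = (z_{α/2} + z_β)·√(2/n).
z-sum = 2.241 + 1.645 = 3.886.
d_min = 3.886 × √(2/24) = 3.886 × 0.2887 = 1.122.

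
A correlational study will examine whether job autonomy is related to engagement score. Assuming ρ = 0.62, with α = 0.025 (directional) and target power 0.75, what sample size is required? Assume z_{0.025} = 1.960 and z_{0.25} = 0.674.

Fisher's z: C = ½·ln((1+r)/(1−r)) = ½·ln(4.2632) = 0.7250.
n = ((z_{α} + z_β)/C)² + 3.
(1.960 + 0.674) / 0.7250 = 2.634 / 0.7250 = 3.633.
n = 3.633² + 3 = 13.20 + 3 = 16.2.
Round up.

n = 17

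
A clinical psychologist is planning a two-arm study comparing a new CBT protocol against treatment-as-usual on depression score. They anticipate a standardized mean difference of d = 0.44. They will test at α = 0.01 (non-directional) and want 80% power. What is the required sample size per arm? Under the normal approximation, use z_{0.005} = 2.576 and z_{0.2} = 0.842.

n = 121 per group

For two independent groups with equal n: n = 2·((z_{α/2} + z_β) / d)².
z_{α/2} + z_β = 2.576 + 0.842 = 3.418.
n = 2 × (3.418 / 0.44)² = 2 × 7.768² = 2 × 60.34 = 120.7.
Round up to the next whole participant.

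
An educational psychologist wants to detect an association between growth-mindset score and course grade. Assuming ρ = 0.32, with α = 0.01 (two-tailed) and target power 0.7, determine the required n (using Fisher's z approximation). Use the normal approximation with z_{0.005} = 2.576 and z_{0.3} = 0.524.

n = 91

Fisher's z: C = ½·ln((1+r)/(1−r)) = ½·ln(1.9412) = 0.3316.
n = ((z_{α/2} + z_β)/C)² + 3.
(2.576 + 0.524) / 0.3316 = 3.100 / 0.3316 = 9.349.
n = 9.349² + 3 = 87.40 + 3 = 90.4.
Round up.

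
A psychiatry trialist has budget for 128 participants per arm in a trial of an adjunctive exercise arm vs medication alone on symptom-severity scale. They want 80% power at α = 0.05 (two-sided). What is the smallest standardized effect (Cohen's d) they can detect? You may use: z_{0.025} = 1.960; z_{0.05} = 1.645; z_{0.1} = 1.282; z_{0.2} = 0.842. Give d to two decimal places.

For two independent groups of n = 128 each: d_min = (z_{α/2} + z_β)·√(2/n).
z-sum = 1.960 + 0.842 = 2.802.
d_min = 2.802 × √(2/128) = 2.802 × 0.1250 = 0.350.

d_min ≈ 0.35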